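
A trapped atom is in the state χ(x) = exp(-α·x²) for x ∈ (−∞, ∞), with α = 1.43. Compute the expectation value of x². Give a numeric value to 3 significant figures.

⟨x²⟩ = ∫ x²·|χ|² dx / ∫|χ|² dx (integrals over the domain).
Gaussian moments: ∫x^(2j)·e^(−2αx²) dx = (2j−1)!!/(4α)^j · √(π/(2α)), odd powers integrate to 0; here √(π/(2α)) = 1.0481.
State is unnormalized: ∫|χ|² dx = 1.0481, and ∫χ*·x²·χ dx = 0.18323, so ⟨x²⟩ = 0.18323 / 1.0481.
⟨x²⟩ = 0.17483.

0.175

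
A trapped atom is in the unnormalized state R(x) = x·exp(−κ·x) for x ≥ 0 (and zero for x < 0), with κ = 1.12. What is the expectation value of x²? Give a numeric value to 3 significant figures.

2.39

⟨x²⟩ = ∫ x²·|R|² dx / ∫|R|² dx (integrals over the domain).
Every integrand reduces to terms xʲ·e^(−2κx) on [0, ∞); use ∫₀^∞ xʲ·e^(−2κx) dx = j!/(2κ)^(j+1).
State is unnormalized: ∫|R|² dx = 0.17795, and ∫R*·x²·R dx = 0.42557, so ⟨x²⟩ = 0.42557 / 0.17795.
⟨x²⟩ = 2.3916.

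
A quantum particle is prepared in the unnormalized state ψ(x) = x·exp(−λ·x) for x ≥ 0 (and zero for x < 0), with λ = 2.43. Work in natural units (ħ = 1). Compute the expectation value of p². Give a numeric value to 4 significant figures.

5.905

p² ψ = −ħ² d²ψ/dx²; ⟨p²⟩ = −ħ² ∫ ψ*·ψ'' dx / ∫|ψ|² dx.
Differentiate x·exp(−λ·x) with the product rule; every integrand then reduces to terms xʲ·e^(−2λx) on [0, ∞), with ∫₀^∞ xʲ·e^(−2λx) dx = j!/(2λ)^(j+1).
State is unnormalized: ∫|ψ|² dx = 0.017423, and ∫ψ*·(−ħ² ψ'') dx = 0.10288, so ⟨p²⟩ = 0.10288 / 0.017423.
⟨p²⟩ = 5.9049.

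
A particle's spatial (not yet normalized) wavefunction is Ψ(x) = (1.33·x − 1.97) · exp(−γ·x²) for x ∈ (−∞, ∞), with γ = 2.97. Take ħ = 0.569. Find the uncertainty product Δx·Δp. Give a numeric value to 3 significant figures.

0.285

Δx = √(⟨x²⟩−⟨x⟩²), Δp = √(⟨p²⟩−⟨p⟩²).
Expand each integrand as polynomial × e^(−2γx²) and use ∫x^(2j)·e^(−2γx²) dx = (2j−1)!!/(4γ)^j · √(π/(2γ)), odd powers → 0; here √(π/(2γ)) = 0.72725. Differentiate with the product rule, d/dx e^(−γx²) = −2γx·e^(−γx²).
Normalization: ∫|Ψ|² dx = 2.9307.
⟨x⟩ = -0.10946, ⟨x²⟩ = 0.090395 ⇒ Δx = 0.28003.
⟨p⟩ = 0.0000, ⟨p²⟩ = 1.0326 ⇒ Δp = 1.0162.
Δx·Δp = 0.28456.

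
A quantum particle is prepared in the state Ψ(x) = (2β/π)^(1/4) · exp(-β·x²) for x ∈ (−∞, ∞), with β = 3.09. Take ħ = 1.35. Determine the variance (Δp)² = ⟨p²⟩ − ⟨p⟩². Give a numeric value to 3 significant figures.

5.63

Compute ⟨p⟩ and ⟨p²⟩ separately; (Δp)² = ⟨p²⟩ − ⟨p⟩².
Gaussian moments: ∫x^(2j)·e^(−2βx²) dx = (2j−1)!!/(4β)^j · √(π/(2β)), odd powers integrate to 0; here √(π/(2β)) = 0.71299. Derivatives: d/dx e^(−βx²) = −2βx·e^(−βx²), d²/dx² e^(−βx²) = (4β²x² − 2β)·e^(−βx²).
⟨p⟩ = 0.0000 and ⟨p²⟩ = 5.6315.
(Δp)² = 5.6315 − (0.0000)² = 5.6315.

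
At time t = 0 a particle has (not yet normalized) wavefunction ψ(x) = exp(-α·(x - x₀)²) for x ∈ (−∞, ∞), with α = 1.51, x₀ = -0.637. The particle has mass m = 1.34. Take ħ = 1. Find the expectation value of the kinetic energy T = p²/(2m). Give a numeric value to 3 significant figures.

T = −(ħ²/2m) d²/dx², so ⟨T⟩ = −(ħ²/2m) ∫ ψ*·ψ'' dx / ∫|ψ|² dx; with m = 1.34.
Gaussian moments (u = x − x₀): ∫u^(2j)·e^(−2αu²) du = (2j−1)!!/(4α)^j · √(π/(2α)), odd powers integrate to 0; here √(π/(2α)) = 1.0199. Derivatives: d/dx e^(−αu²) = −2αu·e^(−αu²), d²/dx² e^(−αu²) = (4α²u² − 2α)·e^(−αu²).
State is unnormalized: ∫|ψ|² dx = 1.0199, and ∫ψ*·(−ħ²/2m · ψ'') dx = 0.57466, so ⟨T⟩ = 0.57466 / 1.0199.
⟨T⟩ = 0.56343.

0.563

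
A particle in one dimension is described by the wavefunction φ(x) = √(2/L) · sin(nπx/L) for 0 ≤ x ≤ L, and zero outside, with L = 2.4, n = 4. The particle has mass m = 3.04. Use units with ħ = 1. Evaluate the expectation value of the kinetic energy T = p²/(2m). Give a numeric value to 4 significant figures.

4.509

T = −(ħ²/2m) d²/dx², so ⟨T⟩ = −(ħ²/2m) ∫ φ*·φ'' dx; with m = 3.04.
d/dx sin(nπx/L) = (nπ/L)·cos(nπx/L) and d²/dx² sin(nπx/L) = −(nπ/L)²·sin(nπx/L); on 0 ≤ x ≤ L, ∫sin²(nπx/L) dx = L/2 and ∫sin(nπx/L)·cos(nπx/L) dx = 0.
⟨T⟩ = 4.5091.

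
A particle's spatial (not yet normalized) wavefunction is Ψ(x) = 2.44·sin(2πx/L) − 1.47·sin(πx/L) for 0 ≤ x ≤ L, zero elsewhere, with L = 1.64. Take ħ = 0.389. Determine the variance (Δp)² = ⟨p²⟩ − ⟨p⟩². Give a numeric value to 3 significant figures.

1.78

Compute ⟨p⟩ and ⟨p²⟩ separately; (Δp)² = ⟨p²⟩ − ⟨p⟩².
d²/dx² sin(jπx/L) = −(jπ/L)²·sin(jπx/L); on 0 ≤ x ≤ L, ∫sin²(jπx/L) dx = L/2 and ∫sin(jπx/L)·sin(lπx/L) dx = 0 for j ≠ l, so only diagonal terms survive in ∫|Ψ|² and ∫Ψ·Ψ″; ∫Ψ·Ψ′ dx = [Ψ²/2] between the walls = 0.
Normalization: ∫|Ψ|² dx = 6.6539.
⟨p⟩ = 0.0000 and ⟨p²⟩ = 1.7775.
(Δp)² = 1.7775 − (0.0000)² = 1.7775.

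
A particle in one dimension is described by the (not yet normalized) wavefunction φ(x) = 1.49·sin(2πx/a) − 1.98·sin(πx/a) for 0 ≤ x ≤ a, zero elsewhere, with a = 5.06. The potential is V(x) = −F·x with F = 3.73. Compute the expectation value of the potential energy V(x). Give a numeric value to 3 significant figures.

⟨V⟩ = ∫ V(x)·|φ|² dx / ∫|φ|² dx.
On 0 ≤ x ≤ a (j ≠ l): ∫sin²(jπx/a) dx = a/2, ∫sin(jπx/a)·sin(lπx/a) dx = 0; diagonal moments ∫x·sin²(jπx/a) dx = a²/4, ∫x²·sin²(jπx/a) dx = a³·(1/6 − 1/(4j²π²)); cross terms ∫x·sin(jπx/a)·sin(lπx/a) dx = 0 for j + l even and −4jla²/(π²(j² − l²)²) for j + l odd, ∫x²·sin(jπx/a)·sin(lπx/a) dx = (−1)^(j+l)·4jla³/(π²(j² − l²)²); higher powers the same way via product-to-sum and parts.
State is unnormalized: ∫|φ|² dx = 15.535, and ∫φ*·V(x)·φ dx = -197.36, so ⟨V⟩ = -197.36 / 15.535.
⟨V⟩ = -12.704.

-12.7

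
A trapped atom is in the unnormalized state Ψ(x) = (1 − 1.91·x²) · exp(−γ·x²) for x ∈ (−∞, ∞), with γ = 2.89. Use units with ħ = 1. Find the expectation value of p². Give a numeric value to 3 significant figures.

5.85

p² Ψ = −ħ² d²Ψ/dx²; ⟨p²⟩ = −ħ² ∫ Ψ*·Ψ'' dx / ∫|Ψ|² dx.
Expand each integrand as polynomial × e^(−2γx²) and use ∫x^(2j)·e^(−2γx²) dx = (2j−1)!!/(4γ)^j · √(π/(2γ)), odd powers → 0; here √(π/(2γ)) = 0.73724. Differentiate with the product rule, d/dx e^(−γx²) = −2γx·e^(−γx²).
State is unnormalized: ∫|Ψ|² dx = 0.55400, and ∫Ψ*·(−ħ² Ψ'') dx = 3.2419, so ⟨p²⟩ = 3.2419 / 0.55400.
⟨p²⟩ = 5.8517.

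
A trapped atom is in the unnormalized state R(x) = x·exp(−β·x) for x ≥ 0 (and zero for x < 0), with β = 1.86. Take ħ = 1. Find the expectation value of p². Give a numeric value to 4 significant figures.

3.460

p² R = −ħ² d²R/dx²; ⟨p²⟩ = −ħ² ∫ R*·R'' dx / ∫|R|² dx.
Differentiate x·exp(−β·x) with the product rule; every integrand then reduces to terms xʲ·e^(−2βx) on [0, ∞), with ∫₀^∞ xʲ·e^(−2βx) dx = j!/(2β)^(j+1).
State is unnormalized: ∫|R|² dx = 0.038851, and ∫R*·(−ħ² R'') dx = 0.13441, so ⟨p²⟩ = 0.13441 / 0.038851.
⟨p²⟩ = 3.4596.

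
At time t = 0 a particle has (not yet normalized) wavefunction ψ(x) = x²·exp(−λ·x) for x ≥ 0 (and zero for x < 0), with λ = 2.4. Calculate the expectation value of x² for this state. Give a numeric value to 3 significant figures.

1.30

⟨x²⟩ = ∫ x²·|ψ|² dx / ∫|ψ|² dx (integrals over the domain).
Every integrand reduces to terms xʲ·e^(−2λx) on [0, ∞); use ∫₀^∞ xʲ·e^(−2λx) dx = j!/(2λ)^(j+1).
State is unnormalized: ∫|ψ|² dx = 0.0094190, and ∫ψ*·x²·ψ dx = 0.012264, so ⟨x²⟩ = 0.012264 / 0.0094190.
⟨x²⟩ = 1.3021.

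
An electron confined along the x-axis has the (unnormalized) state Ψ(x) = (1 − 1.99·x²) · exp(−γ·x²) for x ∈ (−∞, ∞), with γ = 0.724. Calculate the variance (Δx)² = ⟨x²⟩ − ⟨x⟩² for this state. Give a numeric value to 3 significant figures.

1.31

Compute ⟨x⟩ and ⟨x²⟩ separately, then (Δx)² = ⟨x²⟩ − ⟨x⟩².
Expand each integrand as polynomial × e^(−2γx²) and use ∫x^(2j)·e^(−2γx²) dx = (2j−1)!!/(4γ)^j · √(π/(2γ)), odd powers → 0; here √(π/(2γ)) = 1.4730.
Normalization: ∫|Ψ|² dx = 1.5352.
⟨x⟩ = 0.0000 and ⟨x²⟩ = 1.3119.
(Δx)² = 1.3119 − (0.0000)² = 1.3119.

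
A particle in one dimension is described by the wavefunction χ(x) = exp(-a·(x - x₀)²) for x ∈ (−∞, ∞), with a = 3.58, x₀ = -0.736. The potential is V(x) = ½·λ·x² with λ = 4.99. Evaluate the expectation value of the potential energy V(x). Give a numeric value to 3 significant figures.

⟨V⟩ = ∫ V(x)·|χ|² dx / ∫|χ|² dx.
Gaussian moments (u = x − x₀): ∫u^(2j)·e^(−2au²) du = (2j−1)!!/(4a)^j · √(π/(2a)), odd powers integrate to 0; here √(π/(2a)) = 0.66240.
State is unnormalized: ∫|χ|² dx = 0.66240, and ∫χ*·V(x)·χ dx = 1.0107, so ⟨V⟩ = 1.0107 / 0.66240.
⟨V⟩ = 1.5258.

1.53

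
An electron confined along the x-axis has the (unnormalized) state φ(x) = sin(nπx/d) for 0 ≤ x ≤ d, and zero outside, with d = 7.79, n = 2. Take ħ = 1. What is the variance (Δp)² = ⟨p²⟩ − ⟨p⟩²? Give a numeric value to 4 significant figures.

0.6506

Compute ⟨p⟩ and ⟨p²⟩ separately; (Δp)² = ⟨p²⟩ − ⟨p⟩².
d/dx sin(nπx/d) = (nπ/d)·cos(nπx/d) and d²/dx² sin(nπx/d) = −(nπ/d)²·sin(nπx/d); on 0 ≤ x ≤ d, ∫sin²(nπx/d) dx = d/2 and ∫sin(nπx/d)·cos(nπx/d) dx = 0.
Normalization: ∫|φ|² dx = 3.8950.
⟨p⟩ = 0.0000 and ⟨p²⟩ = 0.65056.
(Δp)² = 0.65056 − (0.0000)² = 0.65056.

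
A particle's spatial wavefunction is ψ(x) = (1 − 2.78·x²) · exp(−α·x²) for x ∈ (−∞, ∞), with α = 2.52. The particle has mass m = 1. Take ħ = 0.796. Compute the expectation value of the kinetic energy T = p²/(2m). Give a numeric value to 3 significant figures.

T = −(ħ²/2m) d²/dx², so ⟨T⟩ = −(ħ²/2m) ∫ ψ*·ψ'' dx / ∫|ψ|² dx; with m = 1.
Expand each integrand as polynomial × e^(−2αx²) and use ∫x^(2j)·e^(−2αx²) dx = (2j−1)!!/(4α)^j · √(π/(2α)), odd powers → 0; here √(π/(2α)) = 0.78951. Differentiate with the product rule, d/dx e^(−αx²) = −2αx·e^(−αx²).
State is unnormalized: ∫|ψ|² dx = 0.53418, and ∫ψ*·(−ħ²/2m · ψ'') dx = 1.3136, so ⟨T⟩ = 1.3136 / 0.53418.
⟨T⟩ = 2.4591.

2.46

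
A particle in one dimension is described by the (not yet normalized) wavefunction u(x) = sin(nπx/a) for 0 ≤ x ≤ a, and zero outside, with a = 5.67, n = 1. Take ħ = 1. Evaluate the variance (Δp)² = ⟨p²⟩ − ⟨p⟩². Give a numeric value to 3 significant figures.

Compute ⟨p⟩ and ⟨p²⟩ separately; (Δp)² = ⟨p²⟩ − ⟨p⟩².
d/dx sin(nπx/a) = (nπ/a)·cos(nπx/a) and d²/dx² sin(nπx/a) = −(nπ/a)²·sin(nπx/a); on 0 ≤ x ≤ a, ∫sin²(nπx/a) dx = a/2 and ∫sin(nπx/a)·cos(nπx/a) dx = 0.
Normalization: ∫|u|² dx = 2.8350.
⟨p⟩ = 0.0000 and ⟨p²⟩ = 0.30700.
(Δp)² = 0.30700 − (0.0000)² = 0.30700.

0.307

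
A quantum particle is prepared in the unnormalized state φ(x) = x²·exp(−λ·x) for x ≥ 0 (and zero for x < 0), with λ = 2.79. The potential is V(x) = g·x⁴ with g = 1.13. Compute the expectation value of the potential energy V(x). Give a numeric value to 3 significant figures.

⟨V⟩ = ∫ V(x)·|φ|² dx / ∫|φ|² dx.
Every integrand reduces to terms xʲ·e^(−2λx) on [0, ∞); use ∫₀^∞ xʲ·e^(−2λx) dx = j!/(2λ)^(j+1).
State is unnormalized: ∫|φ|² dx = 0.0044365, and ∫φ*·V(x)·φ dx = 0.0086874, so ⟨V⟩ = 0.0086874 / 0.0044365.
⟨V⟩ = 1.9582.

1.96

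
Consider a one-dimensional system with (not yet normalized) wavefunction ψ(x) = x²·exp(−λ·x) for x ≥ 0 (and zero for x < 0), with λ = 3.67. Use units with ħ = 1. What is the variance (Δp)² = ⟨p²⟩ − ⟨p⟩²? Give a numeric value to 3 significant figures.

Compute ⟨p⟩ and ⟨p²⟩ separately; (Δp)² = ⟨p²⟩ − ⟨p⟩².
Differentiate x²·exp(−λ·x) with the product rule; every integrand then reduces to terms xʲ·e^(−2λx) on [0, ∞), with ∫₀^∞ xʲ·e^(−2λx) dx = j!/(2λ)^(j+1).
Normalization: ∫|ψ|² dx = 0.0011265.
⟨p⟩ = 0.0000 and ⟨p²⟩ = 4.4896.
(Δp)² = 4.4896 − (0.0000)² = 4.4896.

4.49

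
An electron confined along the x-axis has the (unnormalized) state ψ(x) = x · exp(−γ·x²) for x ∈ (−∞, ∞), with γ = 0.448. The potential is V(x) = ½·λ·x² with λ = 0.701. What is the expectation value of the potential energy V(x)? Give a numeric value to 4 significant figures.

0.5868

⟨V⟩ = ∫ V(x)·|ψ|² dx / ∫|ψ|² dx.
Expand each integrand as polynomial × e^(−2γx²) and use ∫x^(2j)·e^(−2γx²) dx = (2j−1)!!/(4γ)^j · √(π/(2γ)), odd powers → 0; here √(π/(2γ)) = 1.8725.
State is unnormalized: ∫|ψ|² dx = 1.0449, and ∫ψ*·V(x)·ψ dx = 0.61313, so ⟨V⟩ = 0.61313 / 1.0449.
⟨V⟩ = 0.58677.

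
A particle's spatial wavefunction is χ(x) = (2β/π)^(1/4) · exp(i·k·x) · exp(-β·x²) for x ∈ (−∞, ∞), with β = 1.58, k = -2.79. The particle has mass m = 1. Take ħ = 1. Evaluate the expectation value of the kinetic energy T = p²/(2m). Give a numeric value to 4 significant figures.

T = −(ħ²/2m) d²/dx², so ⟨T⟩ = −(ħ²/2m) ∫ χ*·χ'' dx; with m = 1.
Gaussian moments: ∫x^(2j)·e^(−2βx²) dx = (2j−1)!!/(4β)^j · √(π/(2β)), odd powers integrate to 0; here √(π/(2β)) = 0.99708. Derivatives: χ′ = (ik − 2βx)·χ, χ″ = ((ik − 2βx)² − 2β)·χ; the odd-in-x pieces drop out.
⟨T⟩ = 4.6821.

4.682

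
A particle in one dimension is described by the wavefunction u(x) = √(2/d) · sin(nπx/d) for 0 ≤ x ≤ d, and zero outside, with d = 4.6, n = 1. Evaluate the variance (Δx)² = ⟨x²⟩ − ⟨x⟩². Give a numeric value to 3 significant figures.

Compute ⟨x⟩ and ⟨x²⟩ separately, then (Δx)² = ⟨x²⟩ − ⟨x⟩².
With sin²θ = (1 − cos2θ)/2 on 0 ≤ x ≤ d: ∫sin²(nπx/d) dx = d/2, ∫x·sin²(nπx/d) dx = d²/4, ∫x²·sin²(nπx/d) dx = d³·(1/6 − 1/(4n²π²)); higher powers xᵏ the same way, integrating xᵏ·cos(2nπx/d) by parts.
⟨x⟩ = 2.3000 and ⟨x²⟩ = 5.9814.
(Δx)² = 5.9814 − (2.3000)² = 0.69136.

0.691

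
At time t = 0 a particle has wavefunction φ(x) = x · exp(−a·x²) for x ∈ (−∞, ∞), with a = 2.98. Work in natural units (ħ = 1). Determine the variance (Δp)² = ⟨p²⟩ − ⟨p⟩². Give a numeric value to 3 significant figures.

8.94

Compute ⟨p⟩ and ⟨p²⟩ separately; (Δp)² = ⟨p²⟩ − ⟨p⟩².
Expand each integrand as polynomial × e^(−2ax²) and use ∫x^(2j)·e^(−2ax²) dx = (2j−1)!!/(4a)^j · √(π/(2a)), odd powers → 0; here √(π/(2a)) = 0.72603. Differentiate with the product rule, d/dx e^(−ax²) = −2ax·e^(−ax²).
Normalization: ∫|φ|² dx = 0.060908.
⟨p⟩ = 0.0000 and ⟨p²⟩ = 8.9400.
(Δp)² = 8.9400 − (0.0000)² = 8.9400.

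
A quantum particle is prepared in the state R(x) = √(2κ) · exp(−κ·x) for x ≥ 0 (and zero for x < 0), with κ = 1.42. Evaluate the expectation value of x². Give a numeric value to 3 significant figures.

0.248

⟨x²⟩ = ∫ x²·|R|² dx (integrals over the domain).
Every integrand reduces to terms xʲ·e^(−2κx) on [0, ∞); use ∫₀^∞ xʲ·e^(−2κx) dx = j!/(2κ)^(j+1).
⟨x²⟩ = 0.24797.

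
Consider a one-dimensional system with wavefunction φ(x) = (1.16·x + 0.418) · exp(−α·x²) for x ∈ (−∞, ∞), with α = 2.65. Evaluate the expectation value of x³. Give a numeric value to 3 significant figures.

0.0858

⟨x³⟩ = ∫ x³·|φ|² dx / ∫|φ|² dx (integrals over the domain).
Expand each integrand as polynomial × e^(−2αx²) and use ∫x^(2j)·e^(−2αx²) dx = (2j−1)!!/(4α)^j · √(π/(2α)), odd powers → 0; here √(π/(2α)) = 0.76990.
State is unnormalized: ∫|φ|² dx = 0.23226, and ∫φ*·x³·φ dx = 0.019935, so ⟨x³⟩ = 0.019935 / 0.23226.
⟨x³⟩ = 0.085831.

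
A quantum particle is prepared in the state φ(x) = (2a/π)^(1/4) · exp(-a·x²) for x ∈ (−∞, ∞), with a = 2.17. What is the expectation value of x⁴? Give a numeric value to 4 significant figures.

0.03982

⟨x⁴⟩ = ∫ x⁴·|φ|² dx (integrals over the domain).
Gaussian moments: ∫x^(2j)·e^(−2ax²) dx = (2j−1)!!/(4a)^j · √(π/(2a)), odd powers integrate to 0; here √(π/(2a)) = 0.85081.
⟨x⁴⟩ = 0.039818.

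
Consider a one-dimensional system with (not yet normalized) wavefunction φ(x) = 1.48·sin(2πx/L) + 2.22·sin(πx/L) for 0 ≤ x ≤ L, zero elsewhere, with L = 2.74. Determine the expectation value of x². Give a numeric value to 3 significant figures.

⟨x²⟩ = ∫ x²·|φ|² dx / ∫|φ|² dx (integrals over the domain).
On 0 ≤ x ≤ L (j ≠ l): ∫sin²(jπx/L) dx = L/2, ∫sin(jπx/L)·sin(lπx/L) dx = 0; diagonal moments ∫x·sin²(jπx/L) dx = L²/4, ∫x²·sin²(jπx/L) dx = L³·(1/6 − 1/(4j²π²)); cross terms ∫x·sin(jπx/L)·sin(lπx/L) dx = 0 for j + l even and −4jlL²/(π²(j² − l²)²) for j + l odd, ∫x²·sin(jπx/L)·sin(lπx/L) dx = (−1)^(j+l)·4jlL³/(π²(j² − l²)²); higher powers the same way via product-to-sum and parts.
State is unnormalized: ∫|φ|² dx = 9.7528, and ∫φ*·x²·φ dx = 9.3789, so ⟨x²⟩ = 9.3789 / 9.7528.
⟨x²⟩ = 0.96167.

0.962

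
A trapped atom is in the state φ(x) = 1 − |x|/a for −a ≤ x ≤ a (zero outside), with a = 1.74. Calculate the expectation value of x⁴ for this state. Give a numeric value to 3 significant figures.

0.262

⟨x⁴⟩ = ∫ x⁴·|φ|² dx / ∫|φ|² dx (integrals over the domain).
φ is even, so ∫ over [−a, a] = 2∫₀ᵃ with φ = 1 − x/a there: ∫₀ᵃ (1 − x/a)² dx = a/3, ∫₀ᵃ x²(1 − x/a)² dx = a³/30, ∫₀ᵃ x⁴(1 − x/a)² dx = a⁵/105.
State is unnormalized: ∫|φ|² dx = 1.1600, and ∫φ*·x⁴·φ dx = 0.30380, so ⟨x⁴⟩ = 0.30380 / 1.1600.
⟨x⁴⟩ = 0.26190.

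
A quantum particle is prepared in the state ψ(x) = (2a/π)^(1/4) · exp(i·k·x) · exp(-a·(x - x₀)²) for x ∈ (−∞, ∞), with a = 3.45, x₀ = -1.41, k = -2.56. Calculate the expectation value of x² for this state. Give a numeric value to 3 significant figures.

⟨x²⟩ = ∫ x²·|ψ|² dx (integrals over the domain).
Gaussian moments (u = x − x₀): ∫u^(2j)·e^(−2au²) du = (2j−1)!!/(4a)^j · √(π/(2a)), odd powers integrate to 0; here √(π/(2a)) = 0.67476.
⟨x²⟩ = 2.0606.

2.06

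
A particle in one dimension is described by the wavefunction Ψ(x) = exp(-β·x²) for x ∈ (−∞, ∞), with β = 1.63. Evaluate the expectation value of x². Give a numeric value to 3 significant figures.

⟨x²⟩ = ∫ x²·|Ψ|² dx / ∫|Ψ|² dx (integrals over the domain).
Gaussian moments: ∫x^(2j)·e^(−2βx²) dx = (2j−1)!!/(4β)^j · √(π/(2β)), odd powers integrate to 0; here √(π/(2β)) = 0.98167.
State is unnormalized: ∫|Ψ|² dx = 0.98167, and ∫Ψ*·x²·Ψ dx = 0.15056, so ⟨x²⟩ = 0.15056 / 0.98167.
⟨x²⟩ = 0.15337.

0.153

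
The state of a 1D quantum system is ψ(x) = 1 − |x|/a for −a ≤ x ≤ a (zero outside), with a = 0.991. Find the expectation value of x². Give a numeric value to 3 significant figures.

0.0982

⟨x²⟩ = ∫ x²·|ψ|² dx / ∫|ψ|² dx (integrals over the domain).
ψ is even, so ∫ over [−a, a] = 2∫₀ᵃ with ψ = 1 − x/a there: ∫₀ᵃ (1 − x/a)² dx = a/3, ∫₀ᵃ x²(1 − x/a)² dx = a³/30, ∫₀ᵃ x⁴(1 − x/a)² dx = a⁵/105.
State is unnormalized: ∫|ψ|² dx = 0.66067, and ∫ψ*·x²·ψ dx = 0.064883, so ⟨x²⟩ = 0.064883 / 0.66067.
⟨x²⟩ = 0.098208.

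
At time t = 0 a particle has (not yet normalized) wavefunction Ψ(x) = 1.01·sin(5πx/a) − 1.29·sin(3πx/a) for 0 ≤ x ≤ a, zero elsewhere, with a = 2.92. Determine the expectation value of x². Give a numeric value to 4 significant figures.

2.413

⟨x²⟩ = ∫ x²·|Ψ|² dx / ∫|Ψ|² dx (integrals over the domain).
On 0 ≤ x ≤ a (j ≠ l): ∫sin²(jπx/a) dx = a/2, ∫sin(jπx/a)·sin(lπx/a) dx = 0; diagonal moments ∫x·sin²(jπx/a) dx = a²/4, ∫x²·sin²(jπx/a) dx = a³·(1/6 − 1/(4j²π²)); cross terms ∫x·sin(jπx/a)·sin(lπx/a) dx = 0 for j + l even and −4jla²/(π²(j² − l²)²) for j + l odd, ∫x²·sin(jπx/a)·sin(lπx/a) dx = (−1)^(j+l)·4jla³/(π²(j² − l²)²); higher powers the same way via product-to-sum and parts.
State is unnormalized: ∫|Ψ|² dx = 3.9189, and ∫Ψ*·x²·Ψ dx = 9.4551, so ⟨x²⟩ = 9.4551 / 3.9189.
⟨x²⟩ = 2.4127.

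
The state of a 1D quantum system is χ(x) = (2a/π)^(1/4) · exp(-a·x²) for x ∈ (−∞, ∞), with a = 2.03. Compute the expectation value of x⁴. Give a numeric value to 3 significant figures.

⟨x⁴⟩ = ∫ x⁴·|χ|² dx (integrals over the domain).
Gaussian moments: ∫x^(2j)·e^(−2ax²) dx = (2j−1)!!/(4a)^j · √(π/(2a)), odd powers integrate to 0; here √(π/(2a)) = 0.87965.
⟨x⁴⟩ = 0.045500.

0.0455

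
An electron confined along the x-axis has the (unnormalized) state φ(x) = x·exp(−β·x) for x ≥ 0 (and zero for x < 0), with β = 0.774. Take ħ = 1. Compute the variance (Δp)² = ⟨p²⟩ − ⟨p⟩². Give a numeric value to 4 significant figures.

Compute ⟨p⟩ and ⟨p²⟩ separately; (Δp)² = ⟨p²⟩ − ⟨p⟩².
Differentiate x·exp(−β·x) with the product rule; every integrand then reduces to terms xʲ·e^(−2βx) on [0, ∞), with ∫₀^∞ xʲ·e^(−2βx) dx = j!/(2β)^(j+1).
Normalization: ∫|φ|² dx = 0.53916.
⟨p⟩ = 0.0000 and ⟨p²⟩ = 0.59908.
(Δp)² = 0.59908 − (0.0000)² = 0.59908.

0.5991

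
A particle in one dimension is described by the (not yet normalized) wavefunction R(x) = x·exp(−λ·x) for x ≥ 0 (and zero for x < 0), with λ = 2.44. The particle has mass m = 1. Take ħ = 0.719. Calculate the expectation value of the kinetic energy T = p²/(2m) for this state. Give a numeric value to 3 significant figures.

1.54

T = −(ħ²/2m) d²/dx², so ⟨T⟩ = −(ħ²/2m) ∫ R*·R'' dx / ∫|R|² dx; with m = 1.
Differentiate x·exp(−λ·x) with the product rule; every integrand then reduces to terms xʲ·e^(−2λx) on [0, ∞), with ∫₀^∞ xʲ·e^(−2λx) dx = j!/(2λ)^(j+1).
State is unnormalized: ∫|R|² dx = 0.017210, and ∫R*·(−ħ²/2m · R'') dx = 0.026484, so ⟨T⟩ = 0.026484 / 0.017210.
⟨T⟩ = 1.5389.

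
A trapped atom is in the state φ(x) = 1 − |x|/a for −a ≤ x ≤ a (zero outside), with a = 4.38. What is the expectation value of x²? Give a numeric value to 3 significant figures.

⟨x²⟩ = ∫ x²·|φ|² dx / ∫|φ|² dx (integrals over the domain).
φ is even, so ∫ over [−a, a] = 2∫₀ᵃ with φ = 1 − x/a there: ∫₀ᵃ (1 − x/a)² dx = a/3, ∫₀ᵃ x²(1 − x/a)² dx = a³/30, ∫₀ᵃ x⁴(1 − x/a)² dx = a⁵/105.
State is unnormalized: ∫|φ|² dx = 2.9200, and ∫φ*·x²·φ dx = 5.6018, so ⟨x²⟩ = 5.6018 / 2.9200.
⟨x²⟩ = 1.9184.

1.92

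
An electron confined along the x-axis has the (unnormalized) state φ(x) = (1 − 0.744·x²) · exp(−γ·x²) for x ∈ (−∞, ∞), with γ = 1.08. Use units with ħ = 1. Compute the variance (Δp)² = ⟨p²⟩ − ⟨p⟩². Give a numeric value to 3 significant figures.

Compute ⟨p⟩ and ⟨p²⟩ separately; (Δp)² = ⟨p²⟩ − ⟨p⟩².
Expand each integrand as polynomial × e^(−2γx²) and use ∫x^(2j)·e^(−2γx²) dx = (2j−1)!!/(4γ)^j · √(π/(2γ)), odd powers → 0; here √(π/(2γ)) = 1.2060. Differentiate with the product rule, d/dx e^(−γx²) = −2γx·e^(−γx²).
Normalization: ∫|φ|² dx = 0.89791.
⟨p⟩ = 0.0000 and ⟨p²⟩ = 2.2514.
(Δp)² = 2.2514 − (0.0000)² = 2.2514.

2.25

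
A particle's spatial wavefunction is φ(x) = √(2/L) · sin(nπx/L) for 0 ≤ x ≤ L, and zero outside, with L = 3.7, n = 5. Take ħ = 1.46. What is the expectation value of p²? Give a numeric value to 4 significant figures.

38.42

p² φ = −ħ² d²φ/dx²; ⟨p²⟩ = −ħ² ∫ φ*·φ'' dx.
d/dx sin(nπx/L) = (nπ/L)·cos(nπx/L) and d²/dx² sin(nπx/L) = −(nπ/L)²·sin(nπx/L); on 0 ≤ x ≤ L, ∫sin²(nπx/L) dx = L/2 and ∫sin(nπx/L)·cos(nπx/L) dx = 0.
⟨p²⟩ = 38.419.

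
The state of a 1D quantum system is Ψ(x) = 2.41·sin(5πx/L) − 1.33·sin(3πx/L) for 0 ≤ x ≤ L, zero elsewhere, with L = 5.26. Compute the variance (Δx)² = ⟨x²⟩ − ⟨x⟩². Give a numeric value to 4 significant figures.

Compute ⟨x⟩ and ⟨x²⟩ separately, then (Δx)² = ⟨x²⟩ − ⟨x⟩².
On 0 ≤ x ≤ L (j ≠ l): ∫sin²(jπx/L) dx = L/2, ∫sin(jπx/L)·sin(lπx/L) dx = 0; diagonal moments ∫x·sin²(jπx/L) dx = L²/4, ∫x²·sin²(jπx/L) dx = L³·(1/6 − 1/(4j²π²)); cross terms ∫x·sin(jπx/L)·sin(lπx/L) dx = 0 for j + l even and −4jlL²/(π²(j² − l²)²) for j + l odd, ∫x²·sin(jπx/L)·sin(lπx/L) dx = (−1)^(j+l)·4jlL³/(π²(j² − l²)²); higher powers the same way via product-to-sum and parts.
Normalization: ∫|Ψ|² dx = 19.928.
⟨x⟩ = 2.6300 and ⟨x²⟩ = 8.0314.
(Δx)² = 8.0314 − (2.6300)² = 1.1145.

1.115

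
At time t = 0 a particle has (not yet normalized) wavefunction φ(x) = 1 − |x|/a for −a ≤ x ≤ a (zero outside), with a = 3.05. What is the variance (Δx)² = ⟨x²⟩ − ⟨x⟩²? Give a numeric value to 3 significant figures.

0.930

Compute ⟨x⟩ and ⟨x²⟩ separately, then (Δx)² = ⟨x²⟩ − ⟨x⟩².
φ is even, so ∫ over [−a, a] = 2∫₀ᵃ with φ = 1 − x/a there: ∫₀ᵃ (1 − x/a)² dx = a/3, ∫₀ᵃ x²(1 − x/a)² dx = a³/30, ∫₀ᵃ x⁴(1 − x/a)² dx = a⁵/105.
Normalization: ∫|φ|² dx = 2.0333.
⟨x⟩ = 0.0000 and ⟨x²⟩ = 0.93025.
(Δx)² = 0.93025 − (0.0000)² = 0.93025.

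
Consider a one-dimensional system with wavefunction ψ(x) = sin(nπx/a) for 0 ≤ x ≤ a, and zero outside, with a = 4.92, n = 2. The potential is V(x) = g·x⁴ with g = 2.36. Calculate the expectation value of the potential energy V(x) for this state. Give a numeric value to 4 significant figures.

242.9

⟨V⟩ = ∫ V(x)·|ψ|² dx / ∫|ψ|² dx.
With sin²θ = (1 − cos2θ)/2 on 0 ≤ x ≤ a: ∫sin²(nπx/a) dx = a/2, ∫x·sin²(nπx/a) dx = a²/4, ∫x²·sin²(nπx/a) dx = a³·(1/6 − 1/(4n²π²)); higher powers xᵏ the same way, integrating xᵏ·cos(2nπx/a) by parts.
State is unnormalized: ∫|ψ|² dx = 2.4600, and ∫ψ*·V(x)·ψ dx = 597.46, so ⟨V⟩ = 597.46 / 2.4600.
⟨V⟩ = 242.87.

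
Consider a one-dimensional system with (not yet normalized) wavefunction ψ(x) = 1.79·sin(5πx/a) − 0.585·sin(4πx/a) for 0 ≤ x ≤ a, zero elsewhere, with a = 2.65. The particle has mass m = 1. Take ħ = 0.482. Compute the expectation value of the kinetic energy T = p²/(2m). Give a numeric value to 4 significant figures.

T = −(ħ²/2m) d²/dx², so ⟨T⟩ = −(ħ²/2m) ∫ ψ*·ψ'' dx / ∫|ψ|² dx; with m = 1.
d²/dx² sin(jπx/a) = −(jπ/a)²·sin(jπx/a); on 0 ≤ x ≤ a, ∫sin²(jπx/a) dx = a/2 and ∫sin(jπx/a)·sin(lπx/a) dx = 0 for j ≠ l, so only diagonal terms survive in ∫|ψ|² and ∫ψ·ψ″; ∫ψ·ψ′ dx = [ψ²/2] between the walls = 0.
State is unnormalized: ∫|ψ|² dx = 4.6989, and ∫ψ*·(−ħ²/2m · ψ'') dx = 18.512, so ⟨T⟩ = 18.512 / 4.6989.
⟨T⟩ = 3.9396.

3.940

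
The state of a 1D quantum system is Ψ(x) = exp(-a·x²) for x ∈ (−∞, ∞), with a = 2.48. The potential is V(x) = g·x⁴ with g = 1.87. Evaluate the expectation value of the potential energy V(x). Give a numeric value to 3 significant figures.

⟨V⟩ = ∫ V(x)·|Ψ|² dx / ∫|Ψ|² dx.
Gaussian moments: ∫x^(2j)·e^(−2ax²) dx = (2j−1)!!/(4a)^j · √(π/(2a)), odd powers integrate to 0; here √(π/(2a)) = 0.79586.
State is unnormalized: ∫|Ψ|² dx = 0.79586, and ∫Ψ*·V(x)·Ψ dx = 0.045371, so ⟨V⟩ = 0.045371 / 0.79586.
⟨V⟩ = 0.057008.

0.0570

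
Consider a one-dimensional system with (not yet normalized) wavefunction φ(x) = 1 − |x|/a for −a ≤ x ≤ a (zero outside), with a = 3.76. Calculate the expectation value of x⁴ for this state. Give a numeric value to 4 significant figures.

5.711

⟨x⁴⟩ = ∫ x⁴·|φ|² dx / ∫|φ|² dx (integrals over the domain).
φ is even, so ∫ over [−a, a] = 2∫₀ᵃ with φ = 1 − x/a there: ∫₀ᵃ (1 − x/a)² dx = a/3, ∫₀ᵃ x²(1 − x/a)² dx = a³/30, ∫₀ᵃ x⁴(1 − x/a)² dx = a⁵/105.
State is unnormalized: ∫|φ|² dx = 2.5067, and ∫φ*·x⁴·φ dx = 14.315, so ⟨x⁴⟩ = 14.315 / 2.5067.
⟨x⁴⟩ = 5.7106.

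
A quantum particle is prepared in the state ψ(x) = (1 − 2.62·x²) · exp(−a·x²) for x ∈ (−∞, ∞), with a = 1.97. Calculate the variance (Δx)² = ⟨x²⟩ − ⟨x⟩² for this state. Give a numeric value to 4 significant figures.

0.1263

Compute ⟨x⟩ and ⟨x²⟩ separately, then (Δx)² = ⟨x²⟩ − ⟨x⟩².
Expand each integrand as polynomial × e^(−2ax²) and use ∫x^(2j)·e^(−2ax²) dx = (2j−1)!!/(4a)^j · √(π/(2a)), odd powers → 0; here √(π/(2a)) = 0.89295.
Normalization: ∫|ψ|² dx = 0.59530.
⟨x⟩ = 0.0000 and ⟨x²⟩ = 0.12626.
(Δx)² = 0.12626 − (0.0000)² = 0.12626.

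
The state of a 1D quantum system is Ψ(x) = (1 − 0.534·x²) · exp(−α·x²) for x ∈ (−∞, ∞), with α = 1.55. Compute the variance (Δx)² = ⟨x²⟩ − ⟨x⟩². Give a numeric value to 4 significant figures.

Compute ⟨x⟩ and ⟨x²⟩ separately, then (Δx)² = ⟨x²⟩ − ⟨x⟩².
Expand each integrand as polynomial × e^(−2αx²) and use ∫x^(2j)·e^(−2αx²) dx = (2j−1)!!/(4α)^j · √(π/(2α)), odd powers → 0; here √(π/(2α)) = 1.0067.
Normalization: ∫|Ψ|² dx = 0.85568.
⟨x⟩ = 0.0000 and ⟨x²⟩ = 0.11281.
(Δx)² = 0.11281 − (0.0000)² = 0.11281.

0.1128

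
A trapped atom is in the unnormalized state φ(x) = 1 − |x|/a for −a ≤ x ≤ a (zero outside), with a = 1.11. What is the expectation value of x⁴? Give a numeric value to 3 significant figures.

⟨x⁴⟩ = ∫ x⁴·|φ|² dx / ∫|φ|² dx (integrals over the domain).
φ is even, so ∫ over [−a, a] = 2∫₀ᵃ with φ = 1 − x/a there: ∫₀ᵃ (1 − x/a)² dx = a/3, ∫₀ᵃ x²(1 − x/a)² dx = a³/30, ∫₀ᵃ x⁴(1 − x/a)² dx = a⁵/105.
State is unnormalized: ∫|φ|² dx = 0.74000, and ∫φ*·x⁴·φ dx = 0.032096, so ⟨x⁴⟩ = 0.032096 / 0.74000.
⟨x⁴⟩ = 0.043373.

0.0434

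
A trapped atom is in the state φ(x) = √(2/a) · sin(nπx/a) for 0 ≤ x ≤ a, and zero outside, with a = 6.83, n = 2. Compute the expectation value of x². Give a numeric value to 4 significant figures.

14.96

⟨x²⟩ = ∫ x²·|φ|² dx (integrals over the domain).
With sin²θ = (1 − cos2θ)/2 on 0 ≤ x ≤ a: ∫sin²(nπx/a) dx = a/2, ∫x·sin²(nπx/a) dx = a²/4, ∫x²·sin²(nπx/a) dx = a³·(1/6 − 1/(4n²π²)); higher powers xᵏ the same way, integrating xᵏ·cos(2nπx/a) by parts.
⟨x²⟩ = 14.959.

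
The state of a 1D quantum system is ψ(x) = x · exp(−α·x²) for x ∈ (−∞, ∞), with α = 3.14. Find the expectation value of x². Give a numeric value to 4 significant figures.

⟨x²⟩ = ∫ x²·|ψ|² dx / ∫|ψ|² dx (integrals over the domain).
Expand each integrand as polynomial × e^(−2αx²) and use ∫x^(2j)·e^(−2αx²) dx = (2j−1)!!/(4α)^j · √(π/(2α)), odd powers → 0; here √(π/(2α)) = 0.70729.
State is unnormalized: ∫|ψ|² dx = 0.056313, and ∫ψ*·x²·ψ dx = 0.013450, so ⟨x²⟩ = 0.013450 / 0.056313.
⟨x²⟩ = 0.23885.

0.2389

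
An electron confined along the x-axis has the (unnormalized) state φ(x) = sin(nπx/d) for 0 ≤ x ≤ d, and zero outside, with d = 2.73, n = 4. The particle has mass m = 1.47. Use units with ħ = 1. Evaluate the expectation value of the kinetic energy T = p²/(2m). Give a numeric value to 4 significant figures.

T = −(ħ²/2m) d²/dx², so ⟨T⟩ = −(ħ²/2m) ∫ φ*·φ'' dx / ∫|φ|² dx; with m = 1.47.
d/dx sin(nπx/d) = (nπ/d)·cos(nπx/d) and d²/dx² sin(nπx/d) = −(nπ/d)²·sin(nπx/d); on 0 ≤ x ≤ d, ∫sin²(nπx/d) dx = d/2 and ∫sin(nπx/d)·cos(nπx/d) dx = 0.
State is unnormalized: ∫|φ|² dx = 1.3650, and ∫φ*·(−ħ²/2m · φ'') dx = 9.8374, so ⟨T⟩ = 9.8374 / 1.3650.
⟨T⟩ = 7.2069.

7.207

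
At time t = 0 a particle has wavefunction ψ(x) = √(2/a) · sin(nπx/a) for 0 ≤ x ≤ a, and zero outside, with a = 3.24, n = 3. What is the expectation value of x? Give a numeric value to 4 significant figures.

1.620

⟨x⟩ = ∫ x·|ψ|² dx (integrals over the domain).
With sin²θ = (1 − cos2θ)/2 on 0 ≤ x ≤ a: ∫sin²(nπx/a) dx = a/2, ∫x·sin²(nπx/a) dx = a²/4, ∫x²·sin²(nπx/a) dx = a³·(1/6 − 1/(4n²π²)); higher powers xᵏ the same way, integrating xᵏ·cos(2nπx/a) by parts.
⟨x⟩ = 1.6200.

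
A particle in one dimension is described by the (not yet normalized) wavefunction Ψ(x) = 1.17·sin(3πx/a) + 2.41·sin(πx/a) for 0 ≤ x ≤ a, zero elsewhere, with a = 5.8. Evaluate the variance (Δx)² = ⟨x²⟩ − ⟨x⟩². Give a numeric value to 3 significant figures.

2.39

Compute ⟨x⟩ and ⟨x²⟩ separately, then (Δx)² = ⟨x²⟩ − ⟨x⟩².
On 0 ≤ x ≤ a (j ≠ l): ∫sin²(jπx/a) dx = a/2, ∫sin(jπx/a)·sin(lπx/a) dx = 0; diagonal moments ∫x·sin²(jπx/a) dx = a²/4, ∫x²·sin²(jπx/a) dx = a³·(1/6 − 1/(4j²π²)); cross terms ∫x·sin(jπx/a)·sin(lπx/a) dx = 0 for j + l even and −4jla²/(π²(j² − l²)²) for j + l odd, ∫x²·sin(jπx/a)·sin(lπx/a) dx = (−1)^(j+l)·4jla³/(π²(j² − l²)²); higher powers the same way via product-to-sum and parts.
Normalization: ∫|Ψ|² dx = 20.813.
⟨x⟩ = 2.9000 and ⟨x²⟩ = 10.802.
(Δx)² = 10.802 − (2.9000)² = 2.3924.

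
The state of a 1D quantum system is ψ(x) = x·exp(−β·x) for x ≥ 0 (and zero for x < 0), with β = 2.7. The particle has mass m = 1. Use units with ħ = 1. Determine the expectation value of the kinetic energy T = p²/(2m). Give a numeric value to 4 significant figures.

3.645

T = −(ħ²/2m) d²/dx², so ⟨T⟩ = −(ħ²/2m) ∫ ψ*·ψ'' dx / ∫|ψ|² dx; with m = 1.
Differentiate x·exp(−β·x) with the product rule; every integrand then reduces to terms xʲ·e^(−2βx) on [0, ∞), with ∫₀^∞ xʲ·e^(−2βx) dx = j!/(2β)^(j+1).
State is unnormalized: ∫|ψ|² dx = 0.012701, and ∫ψ*·(−ħ²/2m · ψ'') dx = 0.046296, so ⟨T⟩ = 0.046296 / 0.012701.
⟨T⟩ = 3.6450.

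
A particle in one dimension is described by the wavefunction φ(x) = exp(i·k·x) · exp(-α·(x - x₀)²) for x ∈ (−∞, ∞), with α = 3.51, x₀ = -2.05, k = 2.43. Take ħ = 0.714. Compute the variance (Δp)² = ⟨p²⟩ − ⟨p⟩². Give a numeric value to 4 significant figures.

Compute ⟨p⟩ and ⟨p²⟩ separately; (Δp)² = ⟨p²⟩ − ⟨p⟩².
Gaussian moments (u = x − x₀): ∫u^(2j)·e^(−2αu²) du = (2j−1)!!/(4α)^j · √(π/(2α)), odd powers integrate to 0; here √(π/(2α)) = 0.66897. Derivatives: φ′ = (ik − 2αu)·φ, φ″ = ((ik − 2αu)² − 2α)·φ; the odd-in-u pieces drop out.
Normalization: ∫|φ|² dx = 0.66897.
⟨p⟩ = 1.7350 and ⟨p²⟩ = 4.7997.
(Δp)² = 4.7997 − (1.7350)² = 1.7894.

1.789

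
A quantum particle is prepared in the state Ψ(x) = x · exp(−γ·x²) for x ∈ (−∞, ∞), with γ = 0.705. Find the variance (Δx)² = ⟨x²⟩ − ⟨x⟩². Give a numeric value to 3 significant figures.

1.06

Compute ⟨x⟩ and ⟨x²⟩ separately, then (Δx)² = ⟨x²⟩ − ⟨x⟩².
Expand each integrand as polynomial × e^(−2γx²) and use ∫x^(2j)·e^(−2γx²) dx = (2j−1)!!/(4γ)^j · √(π/(2γ)), odd powers → 0; here √(π/(2γ)) = 1.4927.
Normalization: ∫|Ψ|² dx = 0.52932.
⟨x⟩ = 0.0000 and ⟨x²⟩ = 1.0638.
(Δx)² = 1.0638 − (0.0000)² = 1.0638.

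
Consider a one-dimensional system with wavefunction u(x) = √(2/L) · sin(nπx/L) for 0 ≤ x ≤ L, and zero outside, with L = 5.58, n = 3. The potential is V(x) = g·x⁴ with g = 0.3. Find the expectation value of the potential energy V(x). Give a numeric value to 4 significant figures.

⟨V⟩ = ∫ V(x)·|u|² dx.
With sin²θ = (1 − cos2θ)/2 on 0 ≤ x ≤ L: ∫sin²(nπx/L) dx = L/2, ∫x·sin²(nπx/L) dx = L²/4, ∫x²·sin²(nπx/L) dx = L³·(1/6 − 1/(4n²π²)); higher powers xᵏ the same way, integrating xᵏ·cos(2nπx/L) by parts.
⟨V⟩ = 54.950.

54.95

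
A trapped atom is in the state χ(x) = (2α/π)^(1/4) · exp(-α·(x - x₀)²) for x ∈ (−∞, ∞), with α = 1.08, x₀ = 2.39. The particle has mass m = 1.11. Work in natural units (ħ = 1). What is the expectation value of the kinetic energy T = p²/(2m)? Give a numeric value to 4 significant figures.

T = −(ħ²/2m) d²/dx², so ⟨T⟩ = −(ħ²/2m) ∫ χ*·χ'' dx; with m = 1.11.
Gaussian moments (u = x − x₀): ∫u^(2j)·e^(−2αu²) du = (2j−1)!!/(4α)^j · √(π/(2α)), odd powers integrate to 0; here √(π/(2α)) = 1.2060. Derivatives: d/dx e^(−αu²) = −2αu·e^(−αu²), d²/dx² e^(−αu²) = (4α²u² − 2α)·e^(−αu²).
⟨T⟩ = 0.48649.

0.4865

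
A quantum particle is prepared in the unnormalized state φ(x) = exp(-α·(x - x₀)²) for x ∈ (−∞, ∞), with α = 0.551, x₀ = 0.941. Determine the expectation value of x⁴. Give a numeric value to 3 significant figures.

⟨x⁴⟩ = ∫ x⁴·|φ|² dx / ∫|φ|² dx (integrals over the domain).
Gaussian moments (u = x − x₀): ∫u^(2j)·e^(−2αu²) du = (2j−1)!!/(4α)^j · √(π/(2α)), odd powers integrate to 0; here √(π/(2α)) = 1.6884.
State is unnormalized: ∫|φ|² dx = 1.6884, and ∫φ*·x⁴·φ dx = 6.4367, so ⟨x⁴⟩ = 6.4367 / 1.6884.
⟨x⁴⟩ = 3.8122.

3.81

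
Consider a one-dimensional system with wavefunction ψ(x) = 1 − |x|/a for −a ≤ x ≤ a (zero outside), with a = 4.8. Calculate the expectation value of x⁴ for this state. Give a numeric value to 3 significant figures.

⟨x⁴⟩ = ∫ x⁴·|ψ|² dx / ∫|ψ|² dx (integrals over the domain).
ψ is even, so ∫ over [−a, a] = 2∫₀ᵃ with ψ = 1 − x/a there: ∫₀ᵃ (1 − x/a)² dx = a/3, ∫₀ᵃ x²(1 − x/a)² dx = a³/30, ∫₀ᵃ x⁴(1 − x/a)² dx = a⁵/105.
State is unnormalized: ∫|ψ|² dx = 3.2000, and ∫ψ*·x⁴·ψ dx = 48.534, so ⟨x⁴⟩ = 48.534 / 3.2000.
⟨x⁴⟩ = 15.167.

15.2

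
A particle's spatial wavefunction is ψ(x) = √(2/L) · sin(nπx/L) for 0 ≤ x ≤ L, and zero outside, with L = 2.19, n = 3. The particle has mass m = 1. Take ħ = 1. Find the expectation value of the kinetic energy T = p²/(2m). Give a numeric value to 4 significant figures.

T = −(ħ²/2m) d²/dx², so ⟨T⟩ = −(ħ²/2m) ∫ ψ*·ψ'' dx; with m = 1.
d/dx sin(nπx/L) = (nπ/L)·cos(nπx/L) and d²/dx² sin(nπx/L) = −(nπ/L)²·sin(nπx/L); on 0 ≤ x ≤ L, ∫sin²(nπx/L) dx = L/2 and ∫sin(nπx/L)·cos(nπx/L) dx = 0.
⟨T⟩ = 9.2603.

9.260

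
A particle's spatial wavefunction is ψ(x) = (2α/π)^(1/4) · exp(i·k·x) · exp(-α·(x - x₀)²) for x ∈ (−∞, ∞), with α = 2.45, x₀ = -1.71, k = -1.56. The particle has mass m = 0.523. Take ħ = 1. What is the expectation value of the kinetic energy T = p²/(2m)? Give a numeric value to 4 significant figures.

T = −(ħ²/2m) d²/dx², so ⟨T⟩ = −(ħ²/2m) ∫ ψ*·ψ'' dx; with m = 0.523.
Gaussian moments (u = x − x₀): ∫u^(2j)·e^(−2αu²) du = (2j−1)!!/(4α)^j · √(π/(2α)), odd powers integrate to 0; here √(π/(2α)) = 0.80071. Derivatives: ψ′ = (ik − 2αu)·ψ, ψ″ = ((ik − 2αu)² − 2α)·ψ; the odd-in-u pieces drop out.
⟨T⟩ = 4.6688.

4.669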